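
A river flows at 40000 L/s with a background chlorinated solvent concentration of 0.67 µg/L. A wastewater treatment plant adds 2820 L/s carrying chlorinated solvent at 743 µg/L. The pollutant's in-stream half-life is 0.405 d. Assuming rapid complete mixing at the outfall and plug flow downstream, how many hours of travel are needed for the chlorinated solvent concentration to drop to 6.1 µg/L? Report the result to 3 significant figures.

29.4 h

Mass balance: C = (40000·0.6700 + 2820·743.0) / 42820 = 2122000/42820 = 49.56 µg/L.
Half-life 0.405 d → k = ln 2 / 0.405 = 1.711 d⁻¹.
49.56·exp(−k·t) = 6.1 → t = ln(49.56/6.1)/k = 105800 s = 29.38 h.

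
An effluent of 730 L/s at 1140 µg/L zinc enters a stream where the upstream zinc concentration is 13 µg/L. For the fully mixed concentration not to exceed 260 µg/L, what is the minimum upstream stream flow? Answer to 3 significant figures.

2600 L/s

Set C_mix = 260: (Q·13.00 + 730.0·1140) / (Q + 730.0) = 260
→ Q = 730.0·(1140 − 260)/(260 − 13.00) = 2601 L/s.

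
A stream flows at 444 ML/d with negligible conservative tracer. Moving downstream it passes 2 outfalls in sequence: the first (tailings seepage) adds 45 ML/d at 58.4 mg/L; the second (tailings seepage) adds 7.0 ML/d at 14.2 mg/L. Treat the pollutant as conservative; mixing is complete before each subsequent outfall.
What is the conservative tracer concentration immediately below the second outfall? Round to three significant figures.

5.50 mg/L

Below outfall 1: Q → 489.0 ML/d, C = (444.0·0 + 45.00·58.40)/489.0 = 5.374 mg/L.
Below outfall 2: Q → 496.0 ML/d, C = (489.0·5.374 + 7.000·14.20)/496.0 = 5.499 mg/L.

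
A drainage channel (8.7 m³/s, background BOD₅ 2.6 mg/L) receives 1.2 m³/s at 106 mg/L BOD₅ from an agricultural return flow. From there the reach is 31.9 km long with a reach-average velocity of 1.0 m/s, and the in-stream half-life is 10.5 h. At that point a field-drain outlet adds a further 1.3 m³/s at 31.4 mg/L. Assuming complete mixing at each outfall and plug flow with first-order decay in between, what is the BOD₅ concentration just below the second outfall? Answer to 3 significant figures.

11.1 mg/L

Flow-weighted average: C = (8.700·2.600 + 1.200·106.0) / 9.900 = 149.8/9.900 = 15.13 mg/L; combined flow 9.900 m³/s.
Travel time t = 31.9·1000 / 1.0 = 31900 s = 8.861 h.
Half-life 10.5 h → k = ln 2 / 10.5 = 0.06601 h⁻¹ = 1.584 d⁻¹.
First-order decay: C = 15.13·exp(−k·t) = 15.13·0.5571 = 8.431 mg/L.
Second outfall: C = (9.900·8.431 + 1.300·31.40)/11.20 = 11.10 mg/L.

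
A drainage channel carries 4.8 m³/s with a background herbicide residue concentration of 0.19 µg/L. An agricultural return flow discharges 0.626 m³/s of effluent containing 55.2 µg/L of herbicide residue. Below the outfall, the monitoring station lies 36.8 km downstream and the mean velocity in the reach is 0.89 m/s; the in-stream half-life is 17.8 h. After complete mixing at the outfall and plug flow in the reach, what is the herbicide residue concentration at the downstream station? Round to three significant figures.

After mixing, C = (4.800·0.1900 + 0.6260·55.20) / 5.426 = 35.47/5.426 = 6.537 µg/L.
Travel time t = 36.8·1000 / 0.89 = 41350 s = 11.49 h.
Half-life 17.8 h → k = ln 2 / 17.8 = 0.03894 h⁻¹ = 0.9346 d⁻¹.
First-order decay: C = 6.537·exp(−k·t) = 6.537·0.6394 = 4.179 µg/L.

4.18 µg/L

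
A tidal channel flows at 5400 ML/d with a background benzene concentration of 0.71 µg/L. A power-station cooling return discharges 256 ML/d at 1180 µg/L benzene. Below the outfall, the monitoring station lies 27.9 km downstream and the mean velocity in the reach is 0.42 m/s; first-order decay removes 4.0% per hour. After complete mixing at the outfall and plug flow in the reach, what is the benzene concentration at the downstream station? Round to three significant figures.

25.5 µg/L

Mass balance: C = (5400·0.7100 + 256.0·1180) / 5656 = 305900/5656 = 54.09 µg/L.
Travel time t = 27.9·1000 / 0.42 = 66430 s = 18.45 h.
4.0%/h lost → k = −ln(1 − 0.04) = 0.04082 h⁻¹.
First-order decay: C = 54.09·exp(−k·t) = 54.09·0.4708 = 25.47 µg/L.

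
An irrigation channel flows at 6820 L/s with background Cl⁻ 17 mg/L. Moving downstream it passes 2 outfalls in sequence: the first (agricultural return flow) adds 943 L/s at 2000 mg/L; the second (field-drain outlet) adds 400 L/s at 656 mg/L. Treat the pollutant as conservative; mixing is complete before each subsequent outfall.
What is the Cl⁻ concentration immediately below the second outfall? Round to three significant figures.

277 mg/L

Outfall 1: combined Q = 7763 L/s; C = (6820·17.00 + 943.0·2000)/7763 = 257.9 mg/L.
Outfall 2: combined Q = 8163 L/s; C = (7763·257.9 + 400.0·656.0)/8163 = 277.4 mg/L.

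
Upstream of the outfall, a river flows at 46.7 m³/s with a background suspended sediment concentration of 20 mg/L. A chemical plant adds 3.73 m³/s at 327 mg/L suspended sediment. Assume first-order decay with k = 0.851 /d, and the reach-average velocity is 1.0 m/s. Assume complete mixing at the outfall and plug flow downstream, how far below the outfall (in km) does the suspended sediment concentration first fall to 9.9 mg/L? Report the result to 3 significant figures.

Mixed concentration C = ΣQC/ΣQ = (46.70·20.00 + 3.730·327.0) / 50.43 = 2154/50.43 = 42.71 mg/L.
Set 42.71·exp(−k·t) = 9.9 → t = ln(42.71/9.9)/k = 148400 s = 41.23 h.
Distance = v·t = 1.0·148400 = 148400 m = 148.4 km.

148 km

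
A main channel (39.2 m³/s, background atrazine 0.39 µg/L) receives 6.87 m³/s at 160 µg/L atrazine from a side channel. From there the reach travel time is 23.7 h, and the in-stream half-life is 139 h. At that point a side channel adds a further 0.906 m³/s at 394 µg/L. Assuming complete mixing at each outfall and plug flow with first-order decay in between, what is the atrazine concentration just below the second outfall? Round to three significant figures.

Mixed concentration C = ΣQC/ΣQ = (39.20·0.3900 + 6.870·160.0) / 46.07 = 1114/46.07 = 24.19 µg/L; combined flow 46.07 m³/s.
Half-life 139 h → k = ln 2 / 139 = 0.004987 h⁻¹ = 0.1197 d⁻¹.
After decay, C = 24.19 × e^(−kt) = 24.19 × 0.8885 = 21.49 µg/L.
Second outfall: C = (46.07·21.49 + 0.9060·394.0)/46.98 = 28.68 µg/L.

28.7 µg/L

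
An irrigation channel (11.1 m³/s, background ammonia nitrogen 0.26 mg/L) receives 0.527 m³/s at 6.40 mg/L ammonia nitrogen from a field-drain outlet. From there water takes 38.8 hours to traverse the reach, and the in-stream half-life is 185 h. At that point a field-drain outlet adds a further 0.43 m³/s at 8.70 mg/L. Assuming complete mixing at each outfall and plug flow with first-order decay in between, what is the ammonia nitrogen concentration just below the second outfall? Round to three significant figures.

Flow-weighted average: C = (11.10·0.2600 + 0.5270·6.400) / 11.63 = 6.259/11.63 = 0.5383 mg/L; combined flow 11.63 m³/s.
Half-life 185 h → k = ln 2 / 185 = 0.003747 h⁻¹ = 0.08992 d⁻¹.
Decay over the reach: 0.5383·exp(−kt) = 0.5383·0.8647 = 0.4655 mg/L.
At the second outfall, C = (11.63·0.4655 + 0.4300·8.700) / (11.63 + 0.4300) = 0.7591 mg/L.

0.759 mg/L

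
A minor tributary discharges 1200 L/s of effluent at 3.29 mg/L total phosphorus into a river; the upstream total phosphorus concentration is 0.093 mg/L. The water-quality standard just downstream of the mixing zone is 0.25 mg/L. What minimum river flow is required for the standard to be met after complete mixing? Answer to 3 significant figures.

23200 L/s

Set C_mix = 0.25: (Q·0.09300 + 1200·3.290) / (Q + 1200) = 0.25
→ Q = 1200·(3.290 − 0.25)/(0.25 − 0.09300) = 23240 L/s.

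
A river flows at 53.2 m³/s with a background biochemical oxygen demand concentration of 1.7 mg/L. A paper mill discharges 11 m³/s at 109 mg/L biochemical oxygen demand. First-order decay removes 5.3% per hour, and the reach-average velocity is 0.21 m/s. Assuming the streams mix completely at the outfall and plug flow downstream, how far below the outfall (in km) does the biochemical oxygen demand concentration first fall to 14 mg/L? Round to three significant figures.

After mixing, C = (53.20·1.700 + 11.00·109.0) / 64.20 = 1289/64.20 = 20.08 mg/L.
5.3%/h lost → k = −ln(1 − 0.053) = 0.05446 h⁻¹.
Set 20.08·exp(−k·t) = 14 → t = ln(20.08/14)/k = 23860 s = 6.627 h.
Distance = v·t = 0.21·23860 = 5010 m = 5.010 km.

5.01 km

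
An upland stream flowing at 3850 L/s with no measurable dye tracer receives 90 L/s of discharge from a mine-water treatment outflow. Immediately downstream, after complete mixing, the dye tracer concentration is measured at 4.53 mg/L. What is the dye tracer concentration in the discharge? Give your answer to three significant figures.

Mass balance: 3850·0 + 90.00·Cₑ = 3940·4.530
→ Cₑ = (3940·4.530 − 3850·0) / 90.00 = 198.3 mg/L.

198 mg/L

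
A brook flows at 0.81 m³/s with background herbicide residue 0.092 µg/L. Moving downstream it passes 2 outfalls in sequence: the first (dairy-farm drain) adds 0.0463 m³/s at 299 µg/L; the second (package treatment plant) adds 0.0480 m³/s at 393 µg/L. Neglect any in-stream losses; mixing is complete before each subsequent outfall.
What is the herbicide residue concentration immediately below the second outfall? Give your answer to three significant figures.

After outfall 1: Q = 0.8100 + 0.04630 = 0.8563 m³/s; C = (0.8100·0.09200 + 0.04630·299.0)/0.8563 = 16.25 µg/L.
After outfall 2: Q = 0.8563 + 0.04800 = 0.9043 m³/s; C = (0.8563·16.25 + 0.04800·393.0)/0.9043 = 36.25 µg/L.

36.3 µg/L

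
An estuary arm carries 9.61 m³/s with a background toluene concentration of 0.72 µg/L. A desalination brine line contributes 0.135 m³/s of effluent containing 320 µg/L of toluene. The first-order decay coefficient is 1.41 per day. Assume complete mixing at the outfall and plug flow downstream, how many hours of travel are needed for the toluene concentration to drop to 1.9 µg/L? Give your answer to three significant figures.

16.9 h

Conservation of mass: C = (9.610·0.7200 + 0.1350·320.0) / 9.745 = 50.12/9.745 = 5.143 µg/L.
5.143·exp(−k·t) = 1.9 → t = ln(5.143/1.9)/k = 61020 s = 16.95 h.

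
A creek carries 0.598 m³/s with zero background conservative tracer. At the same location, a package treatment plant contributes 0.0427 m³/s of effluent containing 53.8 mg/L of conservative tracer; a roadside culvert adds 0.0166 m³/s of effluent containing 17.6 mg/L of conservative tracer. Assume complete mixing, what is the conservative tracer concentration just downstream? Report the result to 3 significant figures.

3.94 mg/L

Mass balance: C = (0.5980·0 + 0.04270·53.80 + 0.01660·17.60) / 0.6573 = 2.589/0.6573 = 3.939 mg/L.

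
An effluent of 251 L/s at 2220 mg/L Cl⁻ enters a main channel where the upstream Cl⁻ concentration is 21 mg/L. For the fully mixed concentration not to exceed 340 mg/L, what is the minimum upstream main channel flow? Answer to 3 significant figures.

1480 L/s

Set C_mix = 340: (Q·21.00 + 251.0·2220) / (Q + 251.0) = 340
→ Q = 251.0·(2220 − 340)/(340 − 21.00) = 1479 L/s.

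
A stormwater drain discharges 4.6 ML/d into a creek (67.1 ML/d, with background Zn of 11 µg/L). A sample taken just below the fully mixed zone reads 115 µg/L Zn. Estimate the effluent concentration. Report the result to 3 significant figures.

1630 µg/L

Mass balance: 67.10·11.00 + 4.600·Cₑ = 71.70·115.0
→ Cₑ = (71.70·115.0 − 67.10·11.00) / 4.600 = 1632 µg/L.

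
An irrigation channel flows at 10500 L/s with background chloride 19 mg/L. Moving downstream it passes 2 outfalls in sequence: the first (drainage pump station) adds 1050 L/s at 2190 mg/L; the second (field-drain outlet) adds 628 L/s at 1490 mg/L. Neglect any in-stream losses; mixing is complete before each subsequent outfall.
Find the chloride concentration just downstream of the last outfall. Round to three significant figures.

After outfall 1: Q = 10500 + 1050 = 11550 L/s; C = (10500·19.00 + 1050·2190)/11550 = 216.4 mg/L.
After outfall 2: Q = 11550 + 628.0 = 12180 L/s; C = (11550·216.4 + 628.0·1490)/12180 = 282.0 mg/L.

282 mg/L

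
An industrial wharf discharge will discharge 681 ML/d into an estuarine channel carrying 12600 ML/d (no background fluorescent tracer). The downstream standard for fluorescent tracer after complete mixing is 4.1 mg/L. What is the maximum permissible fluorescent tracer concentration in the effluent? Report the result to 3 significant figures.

80.0 mg/L

At the limit, (Qr·Cr + Qe·Cₑ)/(Qr + Qe) = 4.1:
Cₑ = (13280·4.1 − 12600·0) / 681.0 = 79.96 mg/L.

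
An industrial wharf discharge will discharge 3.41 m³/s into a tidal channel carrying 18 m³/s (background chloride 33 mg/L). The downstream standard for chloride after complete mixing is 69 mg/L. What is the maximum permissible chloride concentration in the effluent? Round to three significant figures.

259 mg/L

At the limit, (Qr·Cr + Qe·Cₑ)/(Qr + Qe) = 69:
Cₑ = (21.41·69 − 18.00·33.00) / 3.410 = 259.0 mg/L.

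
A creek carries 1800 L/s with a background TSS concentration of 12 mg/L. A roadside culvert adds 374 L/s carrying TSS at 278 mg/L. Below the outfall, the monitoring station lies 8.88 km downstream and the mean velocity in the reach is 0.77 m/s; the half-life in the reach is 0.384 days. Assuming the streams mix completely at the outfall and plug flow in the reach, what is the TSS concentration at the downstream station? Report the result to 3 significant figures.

45.4 mg/L

Flow-weighted average: C = (1800·12.00 + 374.0·278.0) / 2174 = 125600/2174 = 57.76 mg/L.
Travel time t = 8.88·1000 / 0.77 = 11530 s = 3.203 h.
Half-life 0.384 d → k = ln 2 / 0.384 = 1.805 d⁻¹.
After decay, C = 57.76 × e^(−kt) = 57.76 × 0.7859 = 45.39 mg/L.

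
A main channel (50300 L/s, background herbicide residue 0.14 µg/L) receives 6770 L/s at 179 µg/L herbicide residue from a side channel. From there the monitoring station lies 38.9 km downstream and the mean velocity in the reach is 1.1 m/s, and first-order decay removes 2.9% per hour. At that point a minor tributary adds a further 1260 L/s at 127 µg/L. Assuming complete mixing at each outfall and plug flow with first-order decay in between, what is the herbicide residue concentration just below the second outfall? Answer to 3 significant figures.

18.4 µg/L

Mass balance: C = (50300·0.1400 + 6770·179.0) / 57070 = 1219000/57070 = 21.36 µg/L; combined flow 57070 L/s.
Travel time t = 38.9·1000 / 1.1 = 35360 s = 9.823 h.
2.9%/h lost → k = −ln(1 − 0.029) = 0.02943 h⁻¹.
First-order decay: C = 21.36·exp(−k·t) = 21.36·0.7489 = 16.00 µg/L.
Second outfall: C = (57070·16.00 + 1260·127.0)/58330 = 18.39 µg/L.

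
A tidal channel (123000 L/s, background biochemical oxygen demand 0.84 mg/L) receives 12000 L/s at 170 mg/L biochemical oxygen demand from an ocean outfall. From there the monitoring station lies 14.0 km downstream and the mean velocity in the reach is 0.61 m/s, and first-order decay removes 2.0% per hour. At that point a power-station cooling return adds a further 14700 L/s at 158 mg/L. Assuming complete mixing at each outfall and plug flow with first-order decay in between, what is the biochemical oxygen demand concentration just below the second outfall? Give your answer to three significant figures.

28.1 mg/L

Mixed concentration C = ΣQC/ΣQ = (123000·0.8400 + 12000·170.0) / 135000 = 2143000/135000 = 15.88 mg/L; combined flow 135000 L/s.
Travel time t = 14.0·1000 / 0.61 = 22950 s = 6.375 h.
2.0%/h lost → k = −ln(1 − 0.02) = 0.02020 h⁻¹.
After decay, C = 15.88 × e^(−kt) = 15.88 × 0.8792 = 13.96 mg/L.
At the second outfall, C = (135000·13.96 + 14700·158.0) / (135000 + 14700) = 28.10 mg/L.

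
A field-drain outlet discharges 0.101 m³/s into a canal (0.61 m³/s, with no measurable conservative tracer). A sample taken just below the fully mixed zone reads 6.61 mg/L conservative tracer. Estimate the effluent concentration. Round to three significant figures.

46.5 mg/L

Mass balance: 0.6100·0 + 0.1010·Cₑ = 0.7110·6.610
→ Cₑ = (0.7110·6.610 − 0.6100·0) / 0.1010 = 46.53 mg/L.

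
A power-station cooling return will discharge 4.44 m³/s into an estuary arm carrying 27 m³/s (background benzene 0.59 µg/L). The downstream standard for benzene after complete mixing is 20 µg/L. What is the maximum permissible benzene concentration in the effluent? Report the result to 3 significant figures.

138 µg/L

At the limit, (Qr·Cr + Qe·Cₑ)/(Qr + Qe) = 20:
Cₑ = (31.44·20 − 27.00·0.5900) / 4.440 = 138.0 µg/L.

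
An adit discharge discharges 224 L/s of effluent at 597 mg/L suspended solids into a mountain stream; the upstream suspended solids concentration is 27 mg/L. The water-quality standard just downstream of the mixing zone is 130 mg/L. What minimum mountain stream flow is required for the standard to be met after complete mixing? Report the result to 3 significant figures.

1020 L/s

Set C_mix = 130: (Q·27.00 + 224.0·597.0) / (Q + 224.0) = 130
→ Q = 224.0·(597.0 − 130)/(130 − 27.00) = 1016 L/s.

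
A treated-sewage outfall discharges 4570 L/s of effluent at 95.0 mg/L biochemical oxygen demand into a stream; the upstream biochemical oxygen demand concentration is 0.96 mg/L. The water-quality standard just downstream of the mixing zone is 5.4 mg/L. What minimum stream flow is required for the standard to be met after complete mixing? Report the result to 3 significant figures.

Set C_mix = 5.4: (Q·0.9600 + 4570·95.00) / (Q + 4570) = 5.4
→ Q = 4570·(95.00 − 5.4)/(5.4 − 0.9600) = 92220 L/s.

92200 L/s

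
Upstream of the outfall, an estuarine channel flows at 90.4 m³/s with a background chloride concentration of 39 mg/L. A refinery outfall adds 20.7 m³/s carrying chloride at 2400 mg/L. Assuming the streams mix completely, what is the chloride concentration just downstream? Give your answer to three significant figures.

479 mg/L

After mixing, C = (90.40·39.00 + 20.70·2400) / 111.1 = 53210/111.1 = 478.9 mg/L.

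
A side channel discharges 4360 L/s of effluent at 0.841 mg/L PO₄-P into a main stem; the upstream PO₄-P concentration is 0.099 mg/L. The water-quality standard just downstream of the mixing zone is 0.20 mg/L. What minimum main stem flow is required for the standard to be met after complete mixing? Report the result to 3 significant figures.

Set C_mix = 0.20: (Q·0.09900 + 4360·0.8410) / (Q + 4360) = 0.20
→ Q = 4360·(0.8410 − 0.20)/(0.20 − 0.09900) = 27670 L/s.

27700 L/s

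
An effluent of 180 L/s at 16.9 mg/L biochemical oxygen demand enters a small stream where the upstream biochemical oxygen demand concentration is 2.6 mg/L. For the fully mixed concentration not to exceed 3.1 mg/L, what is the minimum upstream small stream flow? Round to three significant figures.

Set C_mix = 3.1: (Q·2.600 + 180.0·16.90) / (Q + 180.0) = 3.1
→ Q = 180.0·(16.90 − 3.1)/(3.1 − 2.600) = 4968 L/s.

4970 L/s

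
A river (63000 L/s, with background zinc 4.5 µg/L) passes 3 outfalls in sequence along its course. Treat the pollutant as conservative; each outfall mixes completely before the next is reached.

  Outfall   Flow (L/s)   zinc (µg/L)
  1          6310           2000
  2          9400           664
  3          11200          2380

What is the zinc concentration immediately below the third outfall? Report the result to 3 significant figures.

509 µg/L

After outfall 1: Q = 63000 + 6310 = 69310 L/s; C = (63000·4.500 + 6310·2000)/69310 = 186.2 µg/L.
After outfall 2: Q = 69310 + 9400 = 78710 L/s; C = (69310·186.2 + 9400·664.0)/78710 = 243.2 µg/L.
After outfall 3: Q = 78710 + 11200 = 89910 L/s; C = (78710·243.2 + 11200·2380)/89910 = 509.4 µg/L.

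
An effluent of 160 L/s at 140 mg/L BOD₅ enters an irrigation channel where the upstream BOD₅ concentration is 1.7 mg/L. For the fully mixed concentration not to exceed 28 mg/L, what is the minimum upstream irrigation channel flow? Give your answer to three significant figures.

Set C_mix = 28: (Q·1.700 + 160.0·140.0) / (Q + 160.0) = 28
→ Q = 160.0·(140.0 − 28)/(28 − 1.700) = 681.4 L/s.

681 L/s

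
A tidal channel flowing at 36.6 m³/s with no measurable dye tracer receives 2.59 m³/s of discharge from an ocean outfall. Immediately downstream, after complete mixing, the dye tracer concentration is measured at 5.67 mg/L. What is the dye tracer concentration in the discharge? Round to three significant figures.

Mass balance: 36.60·0 + 2.590·Cₑ = 39.19·5.670
→ Cₑ = (39.19·5.670 − 36.60·0) / 2.590 = 85.79 mg/L.

85.8 mg/L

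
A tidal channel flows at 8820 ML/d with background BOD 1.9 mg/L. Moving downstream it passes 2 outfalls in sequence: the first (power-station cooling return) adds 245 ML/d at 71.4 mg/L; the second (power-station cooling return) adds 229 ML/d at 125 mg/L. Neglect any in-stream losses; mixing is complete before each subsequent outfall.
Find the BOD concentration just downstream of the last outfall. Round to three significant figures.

6.77 mg/L

After outfall 1: Q = 8820 + 245.0 = 9065 ML/d; C = (8820·1.900 + 245.0·71.40)/9065 = 3.778 mg/L.
After outfall 2: Q = 9065 + 229.0 = 9294 ML/d; C = (9065·3.778 + 229.0·125.0)/9294 = 6.765 mg/L.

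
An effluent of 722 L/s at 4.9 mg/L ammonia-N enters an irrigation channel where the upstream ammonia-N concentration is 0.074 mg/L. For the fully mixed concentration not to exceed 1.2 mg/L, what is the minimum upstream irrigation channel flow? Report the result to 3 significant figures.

Set C_mix = 1.2: (Q·0.07400 + 722.0·4.900) / (Q + 722.0) = 1.2
→ Q = 722.0·(4.900 − 1.2)/(1.2 − 0.07400) = 2372 L/s.

2370 L/s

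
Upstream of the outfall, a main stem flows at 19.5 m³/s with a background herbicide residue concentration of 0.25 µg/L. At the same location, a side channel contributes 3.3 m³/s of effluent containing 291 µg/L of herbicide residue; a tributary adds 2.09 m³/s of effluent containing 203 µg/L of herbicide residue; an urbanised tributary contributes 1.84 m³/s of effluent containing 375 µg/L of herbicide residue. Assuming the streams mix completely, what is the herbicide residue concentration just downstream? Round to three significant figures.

Conservation of mass: C = (19.50·0.2500 + 3.300·291.0 + 2.090·203.0 + 1.840·375.0) / 26.73 = 2079/26.73 = 77.79 µg/L.

77.8 µg/L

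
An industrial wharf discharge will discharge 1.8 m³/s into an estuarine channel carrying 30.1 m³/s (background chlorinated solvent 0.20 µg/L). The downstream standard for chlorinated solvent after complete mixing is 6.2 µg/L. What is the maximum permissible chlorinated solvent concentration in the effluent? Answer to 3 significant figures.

At the limit, (Qr·Cr + Qe·Cₑ)/(Qr + Qe) = 6.2:
Cₑ = (31.90·6.2 − 30.10·0.2000) / 1.800 = 106.5 µg/L.

107 µg/L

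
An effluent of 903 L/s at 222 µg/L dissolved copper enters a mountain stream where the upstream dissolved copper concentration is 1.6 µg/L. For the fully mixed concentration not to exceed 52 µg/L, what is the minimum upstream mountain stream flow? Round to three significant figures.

Set C_mix = 52: (Q·1.600 + 903.0·222.0) / (Q + 903.0) = 52
→ Q = 903.0·(222.0 − 52)/(52 − 1.600) = 3046 L/s.

3050 L/s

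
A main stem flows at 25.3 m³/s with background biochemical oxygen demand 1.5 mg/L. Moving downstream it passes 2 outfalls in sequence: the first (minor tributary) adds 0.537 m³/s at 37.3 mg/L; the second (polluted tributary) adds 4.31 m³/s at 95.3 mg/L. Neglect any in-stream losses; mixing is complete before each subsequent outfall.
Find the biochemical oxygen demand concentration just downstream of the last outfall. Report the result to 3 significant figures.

Outfall 1: combined Q = 25.84 m³/s; C = (25.30·1.500 + 0.5370·37.30)/25.84 = 2.244 mg/L.
Outfall 2: combined Q = 30.15 m³/s; C = (25.84·2.244 + 4.310·95.30)/30.15 = 15.55 mg/L.

15.5 mg/L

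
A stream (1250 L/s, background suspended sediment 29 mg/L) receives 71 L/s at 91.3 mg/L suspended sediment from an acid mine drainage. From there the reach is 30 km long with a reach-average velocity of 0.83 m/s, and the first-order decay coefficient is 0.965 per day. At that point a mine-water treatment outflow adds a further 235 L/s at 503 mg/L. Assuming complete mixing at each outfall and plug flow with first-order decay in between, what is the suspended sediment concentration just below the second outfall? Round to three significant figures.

94.3 mg/L

Mixed concentration C = ΣQC/ΣQ = (1250·29.00 + 71.00·91.30) / 1321 = 42730/1321 = 32.35 mg/L; combined flow 1321 L/s.
Travel time t = 30·1000 / 0.83 = 36140 s = 10.04 h.
Applying C = C₀e^(−kt): 32.35 × 0.6678 = 21.60 mg/L.
Second outfall: C = (1321·21.60 + 235.0·503.0)/1556 = 94.31 mg/L.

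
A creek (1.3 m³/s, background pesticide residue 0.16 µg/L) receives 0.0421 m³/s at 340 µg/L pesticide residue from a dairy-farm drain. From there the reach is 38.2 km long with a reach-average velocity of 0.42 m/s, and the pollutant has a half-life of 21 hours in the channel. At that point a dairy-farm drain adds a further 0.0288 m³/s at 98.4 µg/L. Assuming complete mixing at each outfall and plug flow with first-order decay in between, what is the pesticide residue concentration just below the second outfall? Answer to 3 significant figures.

6.67 µg/L

Mass balance: C = (1.300·0.1600 + 0.04210·340.0) / 1.342 = 14.52/1.342 = 10.82 µg/L; combined flow 1.342 m³/s.
Travel time t = 38.2·1000 / 0.42 = 90950 s = 25.26 h.
Half-life 21 h → k = ln 2 / 21 = 0.03301 h⁻¹ = 0.7922 d⁻¹.
Applying C = C₀e^(−kt): 10.82 × 0.4343 = 4.700 µg/L.
Second outfall: C = (1.342·4.700 + 0.02880·98.40)/1.371 = 6.668 µg/L.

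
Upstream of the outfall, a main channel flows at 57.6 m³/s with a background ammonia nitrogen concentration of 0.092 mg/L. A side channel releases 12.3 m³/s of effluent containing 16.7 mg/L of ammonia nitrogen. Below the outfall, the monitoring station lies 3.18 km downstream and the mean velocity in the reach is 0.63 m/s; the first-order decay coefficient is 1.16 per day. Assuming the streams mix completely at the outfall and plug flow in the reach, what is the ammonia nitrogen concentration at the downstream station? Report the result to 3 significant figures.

2.82 mg/L

After mixing, C = (57.60·0.09200 + 12.30·16.70) / 69.90 = 210.7/69.90 = 3.014 mg/L.
Travel time t = 3.18·1000 / 0.63 = 5048 s = 1.402 h.
First-order decay: C = 3.014·exp(−k·t) = 3.014·0.9345 = 2.817 mg/L.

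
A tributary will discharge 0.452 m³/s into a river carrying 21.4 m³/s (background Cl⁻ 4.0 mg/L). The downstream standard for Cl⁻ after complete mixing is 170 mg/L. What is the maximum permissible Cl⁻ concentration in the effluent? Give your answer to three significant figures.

8030 mg/L

At the limit, (Qr·Cr + Qe·Cₑ)/(Qr + Qe) = 170:
Cₑ = (21.85·170 − 21.40·4.000) / 0.4520 = 8029 mg/L.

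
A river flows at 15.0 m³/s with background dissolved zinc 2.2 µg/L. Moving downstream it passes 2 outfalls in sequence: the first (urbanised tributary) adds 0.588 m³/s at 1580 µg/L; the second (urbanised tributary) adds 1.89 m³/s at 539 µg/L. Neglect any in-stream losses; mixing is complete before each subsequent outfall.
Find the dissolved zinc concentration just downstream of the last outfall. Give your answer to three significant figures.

113 µg/L

Outfall 1: combined Q = 15.59 m³/s; C = (15.00·2.200 + 0.5880·1580)/15.59 = 61.72 µg/L.
Outfall 2: combined Q = 17.48 m³/s; C = (15.59·61.72 + 1.890·539.0)/17.48 = 113.3 µg/L.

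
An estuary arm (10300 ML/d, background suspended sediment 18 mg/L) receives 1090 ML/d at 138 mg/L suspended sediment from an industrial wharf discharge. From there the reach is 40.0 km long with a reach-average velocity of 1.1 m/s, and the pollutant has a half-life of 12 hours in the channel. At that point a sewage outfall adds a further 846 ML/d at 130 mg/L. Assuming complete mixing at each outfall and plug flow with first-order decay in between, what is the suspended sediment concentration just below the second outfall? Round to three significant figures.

24.3 mg/L

Flow-weighted average: C = (10300·18.00 + 1090·138.0) / 11390 = 335800/11390 = 29.48 mg/L; combined flow 11390 ML/d.
Travel time t = 40.0·1000 / 1.1 = 36360 s = 10.10 h.
Half-life 12 h → k = ln 2 / 12 = 0.05776 h⁻¹ = 1.386 d⁻¹.
Decay over the reach: 29.48·exp(−kt) = 29.48·0.5580 = 16.45 mg/L.
Second outfall: C = (11390·16.45 + 846.0·130.0)/12240 = 24.30 mg/L.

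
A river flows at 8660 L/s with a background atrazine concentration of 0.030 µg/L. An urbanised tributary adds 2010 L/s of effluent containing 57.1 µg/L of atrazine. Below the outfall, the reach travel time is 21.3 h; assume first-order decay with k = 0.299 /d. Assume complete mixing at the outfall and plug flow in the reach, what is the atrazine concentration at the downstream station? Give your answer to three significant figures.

8.27 µg/L

After mixing, C = (8660·0.03000 + 2010·57.10) / 10670 = 115000/10670 = 10.78 µg/L.
Decay over the reach: 10.78·exp(−kt) = 10.78·0.7669 = 8.268 µg/L.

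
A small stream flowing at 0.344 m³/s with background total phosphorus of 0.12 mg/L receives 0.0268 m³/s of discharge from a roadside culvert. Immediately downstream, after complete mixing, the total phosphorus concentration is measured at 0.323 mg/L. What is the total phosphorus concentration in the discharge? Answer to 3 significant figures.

2.93 mg/L

Mass balance: 0.3440·0.1200 + 0.02680·Cₑ = 0.3708·0.3230
→ Cₑ = (0.3708·0.3230 − 0.3440·0.1200) / 0.02680 = 2.929 mg/L.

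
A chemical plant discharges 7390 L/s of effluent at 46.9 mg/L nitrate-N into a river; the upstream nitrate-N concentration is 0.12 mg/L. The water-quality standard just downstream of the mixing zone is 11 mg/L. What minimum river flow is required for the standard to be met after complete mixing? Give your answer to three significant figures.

24400 L/s

Set C_mix = 11: (Q·0.1200 + 7390·46.90) / (Q + 7390) = 11
→ Q = 7390·(46.90 − 11)/(11 − 0.1200) = 24380 L/s.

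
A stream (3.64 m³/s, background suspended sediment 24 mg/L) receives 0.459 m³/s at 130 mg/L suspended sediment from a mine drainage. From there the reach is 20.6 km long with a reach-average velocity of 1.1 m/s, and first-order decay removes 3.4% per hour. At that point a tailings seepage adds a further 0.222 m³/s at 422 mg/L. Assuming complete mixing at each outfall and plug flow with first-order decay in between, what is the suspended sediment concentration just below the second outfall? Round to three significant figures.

Mixed concentration C = ΣQC/ΣQ = (3.640·24.00 + 0.4590·130.0) / 4.099 = 147.0/4.099 = 35.87 mg/L; combined flow 4.099 m³/s.
Travel time t = 20.6·1000 / 1.1 = 18730 s = 5.202 h.
3.4%/h lost → k = −ln(1 − 0.034) = 0.03459 h⁻¹.
First-order decay: C = 35.87·exp(−k·t) = 35.87·0.8353 = 29.96 mg/L.
At the second outfall, C = (4.099·29.96 + 0.2220·422.0) / (4.099 + 0.2220) = 50.10 mg/L.

50.1 mg/L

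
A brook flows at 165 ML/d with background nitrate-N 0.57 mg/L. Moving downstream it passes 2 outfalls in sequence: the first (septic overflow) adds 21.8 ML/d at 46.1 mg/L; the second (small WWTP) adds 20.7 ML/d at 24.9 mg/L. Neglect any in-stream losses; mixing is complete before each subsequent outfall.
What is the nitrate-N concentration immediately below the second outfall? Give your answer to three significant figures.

Below outfall 1: Q → 186.8 ML/d, C = (165.0·0.5700 + 21.80·46.10)/186.8 = 5.883 mg/L.
Below outfall 2: Q → 207.5 ML/d, C = (186.8·5.883 + 20.70·24.90)/207.5 = 7.781 mg/L.

7.78 mg/L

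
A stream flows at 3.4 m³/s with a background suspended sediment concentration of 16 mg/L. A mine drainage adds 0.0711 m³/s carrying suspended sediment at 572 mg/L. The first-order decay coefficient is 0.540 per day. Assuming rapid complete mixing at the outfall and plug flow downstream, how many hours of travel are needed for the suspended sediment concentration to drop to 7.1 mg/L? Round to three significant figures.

Mass balance: C = (3.400·16.00 + 0.07110·572.0) / 3.471 = 95.07/3.471 = 27.39 mg/L.
27.39·exp(−k·t) = 7.1 → t = ln(27.39/7.1)/k = 216000 s = 60.00 h.

60.0 h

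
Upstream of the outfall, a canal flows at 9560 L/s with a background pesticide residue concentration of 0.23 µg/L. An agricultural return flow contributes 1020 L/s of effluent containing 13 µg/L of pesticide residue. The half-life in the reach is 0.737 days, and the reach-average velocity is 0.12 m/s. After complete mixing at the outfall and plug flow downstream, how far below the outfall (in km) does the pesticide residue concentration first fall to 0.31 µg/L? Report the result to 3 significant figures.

17.1 km

After mixing, C = (9560·0.2300 + 1020·13.00) / 10580 = 15460/10580 = 1.461 µg/L.
Half-life 0.737 d → k = ln 2 / 0.737 = 0.9405 d⁻¹.
Set 1.461·exp(−k·t) = 0.31 → t = ln(1.461/0.31)/k = 142400 s = 39.56 h.
Distance = v·t = 0.12·142400 = 17090 m = 17.09 km.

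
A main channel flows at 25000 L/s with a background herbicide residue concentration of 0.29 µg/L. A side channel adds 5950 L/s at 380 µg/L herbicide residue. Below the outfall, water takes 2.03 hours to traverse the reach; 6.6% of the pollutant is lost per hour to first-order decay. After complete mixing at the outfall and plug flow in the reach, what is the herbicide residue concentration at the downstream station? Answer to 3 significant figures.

63.8 µg/L

Flow-weighted average: C = (25000·0.2900 + 5950·380.0) / 30950 = 2268000/30950 = 73.29 µg/L.
6.6%/h lost → k = −ln(1 − 0.066) = 0.06828 h⁻¹.
Applying C = C₀e^(−kt): 73.29 × 0.8706 = 63.80 µg/L.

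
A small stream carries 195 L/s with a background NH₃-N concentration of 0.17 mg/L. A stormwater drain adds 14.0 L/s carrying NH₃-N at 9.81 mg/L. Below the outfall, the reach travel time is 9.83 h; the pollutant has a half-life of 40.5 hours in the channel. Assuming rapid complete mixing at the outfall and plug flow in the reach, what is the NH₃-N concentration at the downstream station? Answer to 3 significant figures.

0.689 mg/L

After mixing, C = (195.0·0.1700 + 14.00·9.810) / 209.0 = 170.5/209.0 = 0.8157 mg/L.
Half-life 40.5 h → k = ln 2 / 40.5 = 0.01711 h⁻¹ = 0.4108 d⁻¹.
Decay over the reach: 0.8157·exp(−kt) = 0.8157·0.8452 = 0.6894 mg/L.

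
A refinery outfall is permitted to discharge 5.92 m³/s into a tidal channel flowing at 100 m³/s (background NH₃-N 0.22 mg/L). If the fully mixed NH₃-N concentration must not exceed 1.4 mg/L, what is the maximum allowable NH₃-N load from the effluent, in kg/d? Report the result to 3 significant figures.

Mass balance at the limit: 100.0·0.2200 + 5.920·Cₑ = 105.9·1.4 → Cₑ = 21.33 mg/L.
Load = 5.920 m³/s × 21.33 g/m³ × 86 400 s/d = 10910 kg/d.

10900 kg/d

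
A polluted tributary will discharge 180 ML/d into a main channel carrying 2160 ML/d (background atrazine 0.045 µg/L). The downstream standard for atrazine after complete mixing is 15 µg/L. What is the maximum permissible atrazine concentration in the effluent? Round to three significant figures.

At the limit, (Qr·Cr + Qe·Cₑ)/(Qr + Qe) = 15:
Cₑ = (2340·15 − 2160·0.04500) / 180.0 = 194.5 µg/L.

194 µg/L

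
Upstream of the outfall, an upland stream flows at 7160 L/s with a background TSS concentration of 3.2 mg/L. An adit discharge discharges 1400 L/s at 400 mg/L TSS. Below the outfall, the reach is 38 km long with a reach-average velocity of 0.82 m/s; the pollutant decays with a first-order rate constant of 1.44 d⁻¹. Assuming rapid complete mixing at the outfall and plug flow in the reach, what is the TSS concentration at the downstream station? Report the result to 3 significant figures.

31.5 mg/L

After mixing, C = (7160·3.200 + 1400·400.0) / 8560 = 582900/8560 = 68.10 mg/L.
Travel time t = 38·1000 / 0.82 = 46340 s = 12.87 h.
First-order decay: C = 68.10·exp(−k·t) = 68.10·0.4619 = 31.46 mg/L.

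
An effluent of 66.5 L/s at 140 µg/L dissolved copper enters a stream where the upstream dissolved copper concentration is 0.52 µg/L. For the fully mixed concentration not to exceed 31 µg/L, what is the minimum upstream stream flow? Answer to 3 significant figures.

238 L/s

Set C_mix = 31: (Q·0.5200 + 66.50·140.0) / (Q + 66.50) = 31
→ Q = 66.50·(140.0 − 31)/(31 − 0.5200) = 237.8 L/s.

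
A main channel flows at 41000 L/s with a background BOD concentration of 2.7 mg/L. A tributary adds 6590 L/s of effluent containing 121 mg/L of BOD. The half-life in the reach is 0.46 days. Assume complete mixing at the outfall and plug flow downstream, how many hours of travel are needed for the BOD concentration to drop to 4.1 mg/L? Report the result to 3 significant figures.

24.5 h

Mixed concentration C = ΣQC/ΣQ = (41000·2.700 + 6590·121.0) / 47590 = 908100/47590 = 19.08 mg/L.
Half-life 0.46 d → k = ln 2 / 0.46 = 1.507 d⁻¹.
19.08·exp(−k·t) = 4.1 → t = ln(19.08/4.1)/k = 88170 s = 24.49 h.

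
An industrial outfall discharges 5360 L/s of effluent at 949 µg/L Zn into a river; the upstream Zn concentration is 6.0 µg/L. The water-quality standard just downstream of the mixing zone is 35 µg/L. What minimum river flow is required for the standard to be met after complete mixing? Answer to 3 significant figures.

169000 L/s

Set C_mix = 35: (Q·6.000 + 5360·949.0) / (Q + 5360) = 35
→ Q = 5360·(949.0 − 35)/(35 − 6.000) = 168900 L/s.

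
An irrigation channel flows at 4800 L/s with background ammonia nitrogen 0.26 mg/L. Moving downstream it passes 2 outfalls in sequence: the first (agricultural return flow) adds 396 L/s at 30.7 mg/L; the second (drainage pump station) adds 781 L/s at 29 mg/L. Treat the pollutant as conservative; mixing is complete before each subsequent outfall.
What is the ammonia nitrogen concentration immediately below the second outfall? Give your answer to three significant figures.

6.03 mg/L

Below outfall 1: Q → 5196 L/s, C = (4800·0.2600 + 396.0·30.70)/5196 = 2.580 mg/L.
Below outfall 2: Q → 5977 L/s, C = (5196·2.580 + 781.0·29.00)/5977 = 6.032 mg/L.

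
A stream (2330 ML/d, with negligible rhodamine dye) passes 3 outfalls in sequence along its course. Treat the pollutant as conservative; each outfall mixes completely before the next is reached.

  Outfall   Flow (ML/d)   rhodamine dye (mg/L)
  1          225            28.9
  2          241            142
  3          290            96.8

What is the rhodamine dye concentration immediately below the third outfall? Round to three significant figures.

Outfall 1: combined Q = 2555 ML/d; C = (2330·0 + 225.0·28.90)/2555 = 2.545 mg/L.
Outfall 2: combined Q = 2796 ML/d; C = (2555·2.545 + 241.0·142.0)/2796 = 14.57 mg/L.
Outfall 3: combined Q = 3086 ML/d; C = (2796·14.57 + 290.0·96.80)/3086 = 22.29 mg/L.

22.3 mg/L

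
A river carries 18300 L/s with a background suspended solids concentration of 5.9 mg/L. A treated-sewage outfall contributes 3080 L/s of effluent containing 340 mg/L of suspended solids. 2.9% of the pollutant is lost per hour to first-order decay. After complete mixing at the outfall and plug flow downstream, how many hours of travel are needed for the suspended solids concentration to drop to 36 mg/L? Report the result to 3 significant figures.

13.8 h

Conservation of mass: C = (18300·5.900 + 3080·340.0) / 21380 = 1155000/21380 = 54.03 mg/L.
2.9%/h lost → k = −ln(1 − 0.029) = 0.02943 h⁻¹.
54.03·exp(−k·t) = 36 → t = ln(54.03/36)/k = 49670 s = 13.80 h.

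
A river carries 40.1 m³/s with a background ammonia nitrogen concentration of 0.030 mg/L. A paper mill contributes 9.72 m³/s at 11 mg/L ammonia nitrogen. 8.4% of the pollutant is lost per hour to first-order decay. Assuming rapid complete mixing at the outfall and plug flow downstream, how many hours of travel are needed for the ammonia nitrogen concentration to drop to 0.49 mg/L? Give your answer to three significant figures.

Mass balance: C = (40.10·0.03000 + 9.720·11.00) / 49.82 = 108.1/49.82 = 2.170 mg/L.
8.4%/h lost → k = −ln(1 − 0.084) = 0.08774 h⁻¹.
2.170·exp(−k·t) = 0.49 → t = ln(2.170/0.49)/k = 61060 s = 16.96 h.

17.0 h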